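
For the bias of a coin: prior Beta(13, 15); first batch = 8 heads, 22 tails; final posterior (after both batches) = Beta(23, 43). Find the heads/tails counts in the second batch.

2 heads and 6 tails

Because Beta–binomial updating is additive in the counts, the combined data contributed (α_post−α_prior, β_post−β_prior) successes and failures.
Total across both batches: 23−13=10 heads, 43−15=28 tails.
Subtract the first batch: 10−8=2 heads and 28−22=6 tails.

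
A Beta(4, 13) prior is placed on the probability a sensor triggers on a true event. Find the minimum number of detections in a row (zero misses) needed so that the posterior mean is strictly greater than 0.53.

After k detections and 0 misses the posterior is Beta(4+k, 13), with mean (4+k)/(4+13+k).
Set (4+k)/(17+k) > 0.53 and solve: k > (0.53·17 − 4)/(1 − 0.53) = 10.660.
The smallest integer exceeding 10.660 is 11.

k = 11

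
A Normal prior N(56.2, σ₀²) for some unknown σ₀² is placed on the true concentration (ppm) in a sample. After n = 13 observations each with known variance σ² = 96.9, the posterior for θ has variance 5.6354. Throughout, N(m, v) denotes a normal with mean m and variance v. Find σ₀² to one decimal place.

σ₀² = 23.1

For the Normal–Normal model with known σ², precisions add: τ_n = τ₀ + n/σ².
So 1/σ₀² = 1/5.6354 − 13/96.9 = 0.177450 − 0.134159 = 0.043291.
Hence σ₀² = 1/0.043291 ≈ 23.1.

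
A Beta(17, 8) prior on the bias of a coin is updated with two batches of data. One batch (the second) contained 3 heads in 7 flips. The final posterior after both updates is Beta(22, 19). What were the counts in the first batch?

2 heads and 7 tails

Because Beta–binomial updating is additive in the counts, the combined data contributed (α_post−α_prior, β_post−β_prior) successes and failures.
Total across both batches: 22−17=5 heads, 19−8=11 tails.
Subtract the second batch: 5−3=2 heads and 11−4=7 tails.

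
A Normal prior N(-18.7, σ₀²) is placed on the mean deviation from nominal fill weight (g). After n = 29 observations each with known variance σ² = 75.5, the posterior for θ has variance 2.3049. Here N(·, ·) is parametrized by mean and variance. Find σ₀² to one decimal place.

σ₀² = 20.1

Posterior precision equals prior precision plus data precision: 1/σ_n² = 1/σ₀² + n/σ².
So 1/σ₀² = 1/2.3049 − 29/75.5 = 0.433858 − 0.384106 = 0.049752.
Hence σ₀² = 1/0.049752 ≈ 20.1.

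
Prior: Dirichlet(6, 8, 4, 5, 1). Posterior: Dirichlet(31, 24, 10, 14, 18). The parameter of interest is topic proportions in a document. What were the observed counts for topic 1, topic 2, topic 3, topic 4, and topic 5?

For a Dirichlet(α) prior with multinomial counts c, the posterior is Dirichlet(α + c) componentwise.
Counts are posterior − prior componentwise: 31−6=25, 24−8=16, 10−4=6, 14−5=9, 18−1=17.

counts (25, 16, 6, 9, 17)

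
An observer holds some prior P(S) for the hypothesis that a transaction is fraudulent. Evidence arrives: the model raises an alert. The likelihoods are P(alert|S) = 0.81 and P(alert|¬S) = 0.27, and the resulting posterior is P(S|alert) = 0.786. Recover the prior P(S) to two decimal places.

Bayes' rule in odds form gives O(S|E) = O(S)·[P(E|S)/P(E|¬S)], hence O(S) = O(S|E)/LR.
Posterior odds = 0.786/(1−0.786) = 3.6729. LR = 0.81/0.27 = 3.0000.
Prior odds = 3.6729/3.0000 = 1.2243, so P(S) = 1.2243/(1+1.2243) ≈ 0.55.

P(S) = 0.55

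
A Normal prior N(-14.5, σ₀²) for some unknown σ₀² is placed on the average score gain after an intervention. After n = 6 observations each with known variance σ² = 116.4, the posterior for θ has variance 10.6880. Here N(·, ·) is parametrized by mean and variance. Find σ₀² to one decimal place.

Posterior precision equals prior precision plus data precision: 1/σ_n² = 1/σ₀² + n/σ².
So 1/σ₀² = 1/10.6880 − 6/116.4 = 0.093563 − 0.051546 = 0.042017.
Hence σ₀² = 1/0.042017 ≈ 23.8.

σ₀² = 23.8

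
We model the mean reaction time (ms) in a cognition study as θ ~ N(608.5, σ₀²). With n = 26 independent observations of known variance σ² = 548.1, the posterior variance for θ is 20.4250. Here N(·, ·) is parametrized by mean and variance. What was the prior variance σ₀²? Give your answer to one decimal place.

Posterior precision equals prior precision plus data precision: 1/σ_n² = 1/σ₀² + n/σ².
So 1/σ₀² = 1/20.4250 − 26/548.1 = 0.048960 − 0.047437 = 0.001523.
Hence σ₀² = 1/0.001523 ≈ 656.6.

σ₀² = 656.6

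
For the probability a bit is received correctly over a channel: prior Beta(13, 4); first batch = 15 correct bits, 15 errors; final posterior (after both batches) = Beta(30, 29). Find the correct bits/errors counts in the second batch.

2 correct bits and 10 errors

Because Beta–binomial updating is additive in the counts, the combined data contributed (α_post−α_prior, β_post−β_prior) successes and failures.
Total across both batches: 30−13=17 correct bits, 29−4=25 errors.
Subtract the first batch: 17−15=2 correct bits and 25−15=10 errors.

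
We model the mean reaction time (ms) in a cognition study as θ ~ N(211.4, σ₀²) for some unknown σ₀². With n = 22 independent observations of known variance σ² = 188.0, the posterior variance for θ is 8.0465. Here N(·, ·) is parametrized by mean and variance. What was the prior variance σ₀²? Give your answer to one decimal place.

σ₀² = 137.8

For the Normal–Normal model with known σ², precisions add: τ_n = τ₀ + n/σ².
So 1/σ₀² = 1/8.0465 − 22/188.0 = 0.124278 − 0.117021 = 0.007257.
Hence σ₀² = 1/0.007257 ≈ 137.8.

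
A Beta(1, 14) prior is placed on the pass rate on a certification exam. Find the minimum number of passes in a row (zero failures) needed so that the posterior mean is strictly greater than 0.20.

After k passes and 0 failures the posterior is Beta(1+k, 14), with mean (1+k)/(1+14+k).
Set (1+k)/(15+k) > 0.20 and solve: k > (0.20·15 − 1)/(1 − 0.20) = 2.500.
The smallest integer exceeding 2.500 is 3, and checking k=3: (4)/(18) = 0.2222 > 0.20.

k = 3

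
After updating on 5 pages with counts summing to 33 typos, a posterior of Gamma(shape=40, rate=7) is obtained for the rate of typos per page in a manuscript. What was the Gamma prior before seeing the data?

Gamma(shape=7, rate=2)

Gamma–Poisson conjugacy: posterior shape = α + Σxᵢ, posterior rate = β + n.
So α = 40 − 33 = 7 and β = 7 − 5 = 2.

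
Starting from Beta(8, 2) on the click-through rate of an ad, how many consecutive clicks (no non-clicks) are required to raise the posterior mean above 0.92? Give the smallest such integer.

After k clicks and 0 non-clicks the posterior is Beta(8+k, 2), with mean (8+k)/(8+2+k).
Set (8+k)/(10+k) > 0.92 and solve: k > (0.92·10 − 8)/(1 − 0.92) = 15.000.
The smallest integer exceeding 15.000 is 16, and checking k=16: (24)/(26) = 0.9231 > 0.92.

k = 16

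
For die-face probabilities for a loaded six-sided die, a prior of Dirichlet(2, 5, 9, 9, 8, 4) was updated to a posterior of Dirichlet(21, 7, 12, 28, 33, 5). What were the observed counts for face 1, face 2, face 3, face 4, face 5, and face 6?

counts (19, 2, 3, 19, 25, 1)

For a Dirichlet(α) prior with multinomial counts c, the posterior is Dirichlet(α + c) componentwise.
Counts are posterior − prior componentwise: 21−2=19, 7−5=2, 12−9=3, 28−9=19, 33−8=25, 5−4=1.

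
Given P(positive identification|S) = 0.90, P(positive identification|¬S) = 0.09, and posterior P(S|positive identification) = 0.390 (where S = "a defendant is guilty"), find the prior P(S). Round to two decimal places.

In odds form, posterior odds = prior odds × likelihood ratio, so prior odds = posterior odds ÷ LR.
Posterior odds = 0.390/(1−0.390) = 0.6393. LR = 0.90/0.09 = 10.0000.
Prior odds = 0.6393/10.0000 = 0.0639, so P(S) = 0.0639/(1+0.0639) ≈ 0.06.

P(S) = 0.06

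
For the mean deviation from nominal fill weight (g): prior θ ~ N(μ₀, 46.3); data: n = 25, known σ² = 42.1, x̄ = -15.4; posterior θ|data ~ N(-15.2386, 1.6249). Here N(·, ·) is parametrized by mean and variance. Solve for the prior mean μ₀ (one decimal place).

The posterior mean is a precision-weighted average: μ_n = (τ₀μ₀ + τ_data·x̄)/(τ₀+τ_data), with τ₀=1/σ₀² and τ_data=n/σ².
Here τ₀ = 1/46.3 = 0.021598 and τ_data = 25/42.1 = 0.593824, so τ_n = 0.615422.
Rearranging for μ₀: μ₀ = (μ_n·τ_n − τ_data·x̄)/τ₀ = (-15.2386·0.615422 − 0.593824·-15.4) / 0.021598 = -0.233280/0.021598 ≈ -10.8.

μ₀ = -10.8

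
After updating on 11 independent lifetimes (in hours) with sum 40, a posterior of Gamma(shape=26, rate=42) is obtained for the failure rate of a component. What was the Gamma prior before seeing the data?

Gamma–exponential conjugacy: posterior shape = α + n, posterior rate = β + Σtᵢ.
So α = 26 − 11 = 15 and β = 42 − 40 = 2.

Gamma(shape=15, rate=2)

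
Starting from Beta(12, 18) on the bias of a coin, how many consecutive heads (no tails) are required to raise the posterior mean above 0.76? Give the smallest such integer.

After k heads and 0 tails the posterior is Beta(12+k, 18), with mean (12+k)/(12+18+k).
Set (12+k)/(30+k) > 0.76 and solve: k > (0.76·30 − 12)/(1 − 0.76) = 45.000.
The smallest integer exceeding 45.000 is 46, and checking k=46: (58)/(76) = 0.7632 > 0.76.

k = 46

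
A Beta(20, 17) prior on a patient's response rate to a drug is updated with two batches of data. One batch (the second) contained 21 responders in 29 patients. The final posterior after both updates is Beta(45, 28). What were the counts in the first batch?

4 responders and 3 non-responders

Because Beta–binomial updating is additive in the counts, the combined data contributed (α_post−α_prior, β_post−β_prior) successes and failures.
Total across both batches: 45−20=25 responders, 28−17=11 non-responders.
Subtract the second batch: 25−21=4 responders and 11−8=3 non-responders.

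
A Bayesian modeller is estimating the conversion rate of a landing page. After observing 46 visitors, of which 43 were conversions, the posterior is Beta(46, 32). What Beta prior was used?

Beta(3, 29)

Beta is conjugate to the binomial likelihood: posterior = Beta(a+s, b+f).
Subtract the data counts: 46−43=3, 32−3=29.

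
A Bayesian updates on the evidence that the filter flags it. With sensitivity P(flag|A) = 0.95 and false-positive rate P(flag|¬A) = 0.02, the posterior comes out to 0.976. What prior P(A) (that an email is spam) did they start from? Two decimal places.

Bayes' rule in odds form gives O(A|E) = O(A)·[P(E|A)/P(E|¬A)], hence O(A) = O(A|E)/LR.
Posterior odds = 0.976/(1−0.976) = 40.6667. LR = 0.95/0.02 = 47.5000.
Prior odds = 40.6667/47.5000 = 0.8561, so P(A) = 0.8561/(1+0.8561) ≈ 0.46.

P(A) = 0.46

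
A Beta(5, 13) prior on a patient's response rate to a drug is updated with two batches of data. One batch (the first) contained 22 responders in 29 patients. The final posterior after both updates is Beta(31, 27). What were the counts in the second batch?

Because Beta–binomial updating is additive in the counts, the combined data contributed (α_post−α_prior, β_post−β_prior) successes and failures.
Total across both batches: 31−5=26 responders, 27−13=14 non-responders.
Subtract the first batch: 26−22=4 responders and 14−7=7 non-responders.

4 responders and 7 non-responders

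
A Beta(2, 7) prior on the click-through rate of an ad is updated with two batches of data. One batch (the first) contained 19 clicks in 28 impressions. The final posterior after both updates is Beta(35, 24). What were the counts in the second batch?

Sequential conjugate updates are equivalent to a single update on the pooled data, so total successes = posterior α − prior α and total failures = posterior β − prior β.
Total across both batches: 35−2=33 clicks, 24−7=17 non-clicks.
Subtract the first batch: 33−19=14 clicks and 17−9=8 non-clicks.

14 clicks and 8 non-clicks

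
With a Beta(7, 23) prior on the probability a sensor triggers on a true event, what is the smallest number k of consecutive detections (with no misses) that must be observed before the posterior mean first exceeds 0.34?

k = 5

After k detections and 0 misses the posterior is Beta(7+k, 23), with mean (7+k)/(7+23+k).
Set (7+k)/(30+k) > 0.34 and solve: k > (0.34·30 − 7)/(1 − 0.34) = 4.848.
The smallest integer exceeding 4.848 is 5.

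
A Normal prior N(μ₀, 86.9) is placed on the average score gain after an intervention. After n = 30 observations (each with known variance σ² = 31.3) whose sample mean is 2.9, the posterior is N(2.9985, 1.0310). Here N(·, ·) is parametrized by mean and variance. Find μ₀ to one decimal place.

μ₀ = 11.2

With known observation variance, the Normal–Normal posterior has precision τ_n = τ₀ + n/σ² and mean μ_n = (τ₀μ₀ + (n/σ²)x̄)/τ_n.
Here τ₀ = 1/86.9 = 0.011507 and τ_data = 30/31.3 = 0.958466, so τ_n = 0.969973.
Rearranging for μ₀: μ₀ = (μ_n·τ_n − τ_data·x̄)/τ₀ = (2.9985·0.969973 − 0.958466·2.9) / 0.011507 = 0.128913/0.011507 ≈ 11.2.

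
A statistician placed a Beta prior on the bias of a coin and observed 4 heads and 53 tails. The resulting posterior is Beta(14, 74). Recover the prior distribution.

Beta is conjugate to the binomial likelihood: posterior = Beta(α+s, β+f).
So α = 14 − 4 = 10 and β = 74 − 53 = 21.

Beta(10, 21)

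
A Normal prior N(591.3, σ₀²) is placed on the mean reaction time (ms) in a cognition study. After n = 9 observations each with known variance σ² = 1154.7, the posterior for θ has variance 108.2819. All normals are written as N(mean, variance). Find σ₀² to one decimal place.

σ₀² = 694.0

Posterior precision equals prior precision plus data precision: 1/σ_n² = 1/σ₀² + n/σ².
So 1/σ₀² = 1/108.2819 − 9/1154.7 = 0.009235 − 0.007794 = 0.001441.
Hence σ₀² = 1/0.001441 ≈ 694.0.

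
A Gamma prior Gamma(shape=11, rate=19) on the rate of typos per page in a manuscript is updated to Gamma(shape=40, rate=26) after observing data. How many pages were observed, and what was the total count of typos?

Gamma–Poisson conjugacy: posterior shape = α + Σxᵢ, posterior rate = β + n.
Matching: Σxᵢ = 40 − 11 = 29 and n = 26 − 19 = 7.

n = 7 pages with total 29 typos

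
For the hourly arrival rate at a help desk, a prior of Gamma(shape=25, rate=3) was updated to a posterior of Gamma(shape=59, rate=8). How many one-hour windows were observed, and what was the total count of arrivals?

Gamma–Poisson conjugacy: posterior shape = α + Σxᵢ, posterior rate = β + n.
Matching: Σxᵢ = 59 − 25 = 34 and n = 8 − 3 = 5.

n = 5 one-hour windows with total 34 arrivals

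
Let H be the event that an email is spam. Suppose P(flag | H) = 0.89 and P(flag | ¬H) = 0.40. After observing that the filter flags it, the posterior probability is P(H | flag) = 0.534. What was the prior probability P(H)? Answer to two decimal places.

In odds form, posterior odds = prior odds × likelihood ratio, so prior odds = posterior odds ÷ LR.
Posterior odds = 0.534/(1−0.534) = 1.1459. LR = 0.89/0.40 = 2.2250.
Prior odds = 1.1459/2.2250 = 0.5150, so P(H) = 0.5150/(1+0.5150) ≈ 0.34.

P(H) = 0.34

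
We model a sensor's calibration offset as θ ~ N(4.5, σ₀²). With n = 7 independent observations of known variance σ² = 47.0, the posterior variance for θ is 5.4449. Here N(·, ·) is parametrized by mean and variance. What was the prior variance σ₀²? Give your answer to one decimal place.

Posterior precision equals prior precision plus data precision: 1/σ_n² = 1/σ₀² + n/σ².
So 1/σ₀² = 1/5.4449 − 7/47.0 = 0.183658 − 0.148936 = 0.034722.
Hence σ₀² = 1/0.034722 ≈ 28.8.

σ₀² = 28.8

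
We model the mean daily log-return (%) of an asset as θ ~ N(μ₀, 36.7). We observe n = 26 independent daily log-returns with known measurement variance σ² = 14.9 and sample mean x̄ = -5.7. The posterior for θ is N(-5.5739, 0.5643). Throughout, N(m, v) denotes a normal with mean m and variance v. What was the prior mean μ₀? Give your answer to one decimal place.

μ₀ = 2.5

With known observation variance, the Normal–Normal posterior has precision τ_n = τ₀ + n/σ² and mean μ_n = (τ₀μ₀ + (n/σ²)x̄)/τ_n.
Here τ₀ = 1/36.7 = 0.027248 and τ_data = 26/14.9 = 1.744966, so τ_n = 1.772214.
Rearranging for μ₀: μ₀ = (μ_n·τ_n − τ_data·x̄)/τ₀ = (-5.5739·1.772214 − 1.744966·-5.7) / 0.027248 = 0.068163/0.027248 ≈ 2.5.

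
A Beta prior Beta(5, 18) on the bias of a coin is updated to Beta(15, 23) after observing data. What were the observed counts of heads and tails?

A Beta(α, β) prior with s successes and f failures in binomial data gives a Beta(α+s, β+f) posterior.
So s = 15 − 5 = 10 and f = 23 − 18 = 5.

10 heads and 5 tails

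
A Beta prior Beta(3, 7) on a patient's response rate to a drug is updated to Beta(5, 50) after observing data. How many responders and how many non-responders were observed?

Beta is conjugate to the binomial likelihood: posterior = Beta(a+s, b+f).
Match parameters: s=5−3=2, f=50−7=43.

2 responders and 43 non-responders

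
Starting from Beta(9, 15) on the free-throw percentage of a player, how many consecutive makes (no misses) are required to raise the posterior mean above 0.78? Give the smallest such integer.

k = 45

After k makes and 0 misses the posterior is Beta(9+k, 15), with mean (9+k)/(9+15+k).
Set (9+k)/(24+k) > 0.78 and solve: k > (0.78·24 − 9)/(1 − 0.78) = 44.182.
The smallest integer exceeding 44.182 is 45, and checking k=45: (54)/(69) = 0.7826 > 0.78.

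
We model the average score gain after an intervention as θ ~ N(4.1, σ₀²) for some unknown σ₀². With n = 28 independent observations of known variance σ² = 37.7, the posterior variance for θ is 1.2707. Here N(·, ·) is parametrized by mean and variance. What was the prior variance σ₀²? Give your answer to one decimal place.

For the Normal–Normal model with known σ², precisions add: τ_n = τ₀ + n/σ².
So 1/σ₀² = 1/1.2707 − 28/37.7 = 0.786968 − 0.742706 = 0.044262.
Hence σ₀² = 1/0.044262 ≈ 22.6.

σ₀² = 22.6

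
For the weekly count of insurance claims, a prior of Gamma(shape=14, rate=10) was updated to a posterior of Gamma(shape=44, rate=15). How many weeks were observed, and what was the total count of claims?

Gamma–Poisson conjugacy: posterior shape = α + Σxᵢ, posterior rate = β + n.
Matching: Σxᵢ = 44 − 14 = 30 and n = 15 − 10 = 5.

n = 5 weeks with total 30 claims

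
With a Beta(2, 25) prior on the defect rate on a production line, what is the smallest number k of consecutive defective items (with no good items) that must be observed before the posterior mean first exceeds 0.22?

k = 6

After k defective items and 0 good items the posterior is Beta(2+k, 25), with mean (2+k)/(2+25+k).
Set (2+k)/(27+k) > 0.22 and solve: k > (0.22·27 − 2)/(1 − 0.22) = 5.051.
The smallest integer exceeding 5.051 is 6.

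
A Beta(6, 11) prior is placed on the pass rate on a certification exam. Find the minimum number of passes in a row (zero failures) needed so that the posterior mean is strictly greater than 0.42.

After k passes and 0 failures the posterior is Beta(6+k, 11), with mean (6+k)/(6+11+k).
Set (6+k)/(17+k) > 0.42 and solve: k > (0.42·17 − 6)/(1 − 0.42) = 1.966.
The smallest integer exceeding 1.966 is 2, and checking k=2: (8)/(19) = 0.4211 > 0.42.

k = 2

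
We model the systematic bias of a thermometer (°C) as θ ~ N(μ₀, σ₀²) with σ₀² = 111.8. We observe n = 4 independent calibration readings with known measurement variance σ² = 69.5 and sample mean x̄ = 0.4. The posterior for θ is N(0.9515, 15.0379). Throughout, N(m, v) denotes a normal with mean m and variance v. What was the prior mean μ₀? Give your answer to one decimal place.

μ₀ = 4.5

With known observation variance, the Normal–Normal posterior has precision τ_n = τ₀ + n/σ² and mean μ_n = (τ₀μ₀ + (n/σ²)x̄)/τ_n.
Here τ₀ = 1/111.8 = 0.008945 and τ_data = 4/69.5 = 0.057554, so τ_n = 0.066499.
Rearranging for μ₀: μ₀ = (μ_n·τ_n − τ_data·x̄)/τ₀ = (0.9515·0.066499 − 0.057554·0.4) / 0.008945 = 0.040252/0.008945 ≈ 4.5.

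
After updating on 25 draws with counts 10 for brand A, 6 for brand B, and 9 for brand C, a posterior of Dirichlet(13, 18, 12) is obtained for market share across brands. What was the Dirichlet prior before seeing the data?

Dirichlet(3, 12, 3)

For a Dirichlet(α) prior with multinomial counts c, the posterior is Dirichlet(α + c) componentwise.
Subtract each count from the matching posterior parameter: 13−10=3, 18−6=12, 12−9=3.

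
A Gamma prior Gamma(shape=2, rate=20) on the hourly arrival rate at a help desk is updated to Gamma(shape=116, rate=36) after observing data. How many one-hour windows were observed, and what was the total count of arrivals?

A Gamma(α, β) prior (rate parametrization) on a Poisson rate with n observations summing to S gives posterior Gamma(α+S, β+n).
Matching: Σxᵢ = 116 − 2 = 114 and n = 36 − 20 = 16.

n = 16 one-hour windows with total 114 arrivals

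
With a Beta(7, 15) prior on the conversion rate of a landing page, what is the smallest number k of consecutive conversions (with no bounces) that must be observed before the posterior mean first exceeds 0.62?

k = 18

After k conversions and 0 bounces the posterior is Beta(7+k, 15), with mean (7+k)/(7+15+k).
Set (7+k)/(22+k) > 0.62 and solve: k > (0.62·22 − 7)/(1 − 0.62) = 17.474.
The smallest integer exceeding 17.474 is 18, and checking k=18: (25)/(40) = 0.6250 > 0.62.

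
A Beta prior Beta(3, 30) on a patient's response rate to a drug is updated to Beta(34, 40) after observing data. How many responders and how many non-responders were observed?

31 responders and 10 non-responders

A Beta(α, β) prior with s successes and f failures in binomial data gives a Beta(α+s, β+f) posterior.
Match parameters: s=34−3=31, f=40−30=10.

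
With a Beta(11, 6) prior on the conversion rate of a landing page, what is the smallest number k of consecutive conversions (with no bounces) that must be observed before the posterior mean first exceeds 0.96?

After k conversions and 0 bounces the posterior is Beta(11+k, 6), with mean (11+k)/(11+6+k).
Set (11+k)/(17+k) > 0.96 and solve: k > (0.96·17 − 11)/(1 − 0.96) = 133.000.
The smallest integer exceeding 133.000 is 134, and checking k=134: (145)/(151) = 0.9603 > 0.96.

k = 134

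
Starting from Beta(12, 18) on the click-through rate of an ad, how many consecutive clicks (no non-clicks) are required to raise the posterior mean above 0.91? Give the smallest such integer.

After k clicks and 0 non-clicks the posterior is Beta(12+k, 18), with mean (12+k)/(12+18+k).
Set (12+k)/(30+k) > 0.91 and solve: k > (0.91·30 − 12)/(1 − 0.91) = 170.000.
The smallest integer exceeding 170.000 is 171, and checking k=171: (183)/(201) = 0.9104 > 0.91.

k = 171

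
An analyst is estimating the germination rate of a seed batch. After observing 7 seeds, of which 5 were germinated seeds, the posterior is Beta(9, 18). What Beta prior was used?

A Beta(a, b) prior with s successes and f failures in binomial data gives a Beta(a+s, b+f) posterior.
Subtract the data counts: 9−5=4, 18−2=16.

Beta(4, 16)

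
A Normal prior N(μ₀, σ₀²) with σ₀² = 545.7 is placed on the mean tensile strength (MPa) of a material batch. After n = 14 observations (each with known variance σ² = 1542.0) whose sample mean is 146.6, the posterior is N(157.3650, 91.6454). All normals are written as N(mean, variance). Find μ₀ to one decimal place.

The posterior mean is a precision-weighted average: μ_n = (τ₀μ₀ + τ_data·x̄)/(τ₀+τ_data), with τ₀=1/σ₀² and τ_data=n/σ².
Here τ₀ = 1/545.7 = 0.001833 and τ_data = 14/1542.0 = 0.009079, so τ_n = 0.010912.
Rearranging for μ₀: μ₀ = (μ_n·τ_n − τ_data·x̄)/τ₀ = (157.3650·0.010912 − 0.009079·146.6) / 0.001833 = 0.386185/0.001833 ≈ 210.7.

μ₀ = 210.7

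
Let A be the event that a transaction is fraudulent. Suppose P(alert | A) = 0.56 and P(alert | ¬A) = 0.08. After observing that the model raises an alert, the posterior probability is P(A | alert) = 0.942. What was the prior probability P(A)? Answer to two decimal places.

P(A) = 0.70

Bayes' rule in odds form gives O(A|E) = O(A)·[P(E|A)/P(E|¬A)], hence O(A) = O(A|E)/LR.
Posterior odds = 0.942/(1−0.942) = 16.2414. LR = 0.56/0.08 = 7.0000.
Prior odds = 16.2414/7.0000 = 2.3202, so P(A) = 2.3202/(1+2.3202) ≈ 0.70.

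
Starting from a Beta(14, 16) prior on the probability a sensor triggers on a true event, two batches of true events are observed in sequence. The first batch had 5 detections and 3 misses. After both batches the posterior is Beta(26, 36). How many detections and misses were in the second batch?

Because Beta–binomial updating is additive in the counts, the combined data contributed (α_post−α_prior, β_post−β_prior) successes and failures.
Total across both batches: 26−14=12 detections, 36−16=20 misses.
Subtract the first batch: 12−5=7 detections and 20−3=17 misses.

7 detections and 17 misses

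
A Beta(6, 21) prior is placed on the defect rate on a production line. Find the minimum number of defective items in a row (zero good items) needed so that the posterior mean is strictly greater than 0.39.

k = 8

After k defective items and 0 good items the posterior is Beta(6+k, 21), with mean (6+k)/(6+21+k).
Set (6+k)/(27+k) > 0.39 and solve: k > (0.39·27 − 6)/(1 − 0.39) = 7.426.
The smallest integer exceeding 7.426 is 8, and checking k=8: (14)/(35) = 0.4000 > 0.39.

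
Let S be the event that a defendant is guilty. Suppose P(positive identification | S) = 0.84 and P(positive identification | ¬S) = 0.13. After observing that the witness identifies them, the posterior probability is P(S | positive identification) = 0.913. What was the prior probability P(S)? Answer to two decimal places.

Bayes' rule in odds form gives O(S|E) = O(S)·[P(E|S)/P(E|¬S)], hence O(S) = O(S|E)/LR.
Posterior odds = 0.913/(1−0.913) = 10.4943. LR = 0.84/0.13 = 6.4615.
Prior odds = 10.4943/6.4615 = 1.6241, so P(S) = 1.6241/(1+1.6241) ≈ 0.62.

P(S) = 0.62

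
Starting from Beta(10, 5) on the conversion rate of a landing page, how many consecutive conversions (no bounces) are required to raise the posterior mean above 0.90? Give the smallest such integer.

After k conversions and 0 bounces the posterior is Beta(10+k, 5), with mean (10+k)/(10+5+k).
Set (10+k)/(15+k) > 0.90 and solve: k > (0.90·15 − 10)/(1 − 0.90) = 35.000.
The smallest integer exceeding 35.000 is 36.

k = 36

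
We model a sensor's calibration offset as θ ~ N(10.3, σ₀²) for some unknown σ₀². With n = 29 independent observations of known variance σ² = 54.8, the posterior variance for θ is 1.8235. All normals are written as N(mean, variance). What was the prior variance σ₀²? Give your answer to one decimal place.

σ₀² = 52.1

For the Normal–Normal model with known σ², precisions add: τ_n = τ₀ + n/σ².
So 1/σ₀² = 1/1.8235 − 29/54.8 = 0.548396 − 0.529197 = 0.019199.
Hence σ₀² = 1/0.019199 ≈ 52.1.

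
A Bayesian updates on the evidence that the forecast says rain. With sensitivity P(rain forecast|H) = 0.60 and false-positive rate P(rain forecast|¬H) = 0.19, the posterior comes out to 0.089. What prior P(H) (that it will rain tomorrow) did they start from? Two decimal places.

P(H) = 0.03

In odds form, posterior odds = prior odds × likelihood ratio, so prior odds = posterior odds ÷ LR.
Posterior odds = 0.089/(1−0.089) = 0.0977. LR = 0.60/0.19 = 3.1579.
Prior odds = 0.0977/3.1579 = 0.0309, so P(H) = 0.0309/(1+0.0309) ≈ 0.03.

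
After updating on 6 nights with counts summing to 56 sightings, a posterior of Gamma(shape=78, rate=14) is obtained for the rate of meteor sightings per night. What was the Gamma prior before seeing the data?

Gamma(shape=22, rate=8)

Gamma–Poisson conjugacy: posterior shape = α + Σxᵢ, posterior rate = β + n.
So α = 78 − 56 = 22 and β = 14 − 6 = 8.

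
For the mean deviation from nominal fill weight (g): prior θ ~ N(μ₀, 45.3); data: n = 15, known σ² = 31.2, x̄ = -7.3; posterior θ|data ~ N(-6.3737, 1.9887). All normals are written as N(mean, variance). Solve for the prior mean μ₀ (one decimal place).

With known observation variance, the Normal–Normal posterior has precision τ_n = τ₀ + n/σ² and mean μ_n = (τ₀μ₀ + (n/σ²)x̄)/τ_n.
Here τ₀ = 1/45.3 = 0.022075 and τ_data = 15/31.2 = 0.480769, so τ_n = 0.502844.
Rearranging for μ₀: μ₀ = (μ_n·τ_n − τ_data·x̄)/τ₀ = (-6.3737·0.502844 − 0.480769·-7.3) / 0.022075 = 0.304637/0.022075 ≈ 13.8.

μ₀ = 13.8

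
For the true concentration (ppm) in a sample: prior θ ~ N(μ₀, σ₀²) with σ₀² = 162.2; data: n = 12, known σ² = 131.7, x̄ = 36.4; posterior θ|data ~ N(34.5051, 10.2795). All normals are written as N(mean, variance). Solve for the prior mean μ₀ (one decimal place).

The posterior mean is a precision-weighted average: μ_n = (τ₀μ₀ + τ_data·x̄)/(τ₀+τ_data), with τ₀=1/σ₀² and τ_data=n/σ².
Here τ₀ = 1/162.2 = 0.006165 and τ_data = 12/131.7 = 0.091116, so τ_n = 0.097281.
Rearranging for μ₀: μ₀ = (μ_n·τ_n − τ_data·x̄)/τ₀ = (34.5051·0.097281 − 0.091116·36.4) / 0.006165 = 0.040068/0.006165 ≈ 6.5.

μ₀ = 6.5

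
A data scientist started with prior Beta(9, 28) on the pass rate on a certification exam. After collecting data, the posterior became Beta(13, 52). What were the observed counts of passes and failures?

Under Beta–binomial conjugacy the posterior parameters are (α+s, β+f).
Match parameters: s=13−9=4, f=52−28=24.

4 passes and 24 failures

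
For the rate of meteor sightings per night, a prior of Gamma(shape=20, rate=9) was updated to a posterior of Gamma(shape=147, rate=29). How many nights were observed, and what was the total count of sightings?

A Gamma(α, β) prior (rate parametrization) on a Poisson rate with n observations summing to S gives posterior Gamma(α+S, β+n).
Matching: Σxᵢ = 147 − 20 = 127 and n = 29 − 9 = 20.

n = 20 nights with total 127 sightings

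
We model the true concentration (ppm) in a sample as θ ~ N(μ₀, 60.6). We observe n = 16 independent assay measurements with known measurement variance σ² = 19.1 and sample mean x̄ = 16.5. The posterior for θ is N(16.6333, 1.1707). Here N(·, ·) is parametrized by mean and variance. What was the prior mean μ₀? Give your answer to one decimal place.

The posterior mean is a precision-weighted average: μ_n = (τ₀μ₀ + τ_data·x̄)/(τ₀+τ_data), with τ₀=1/σ₀² and τ_data=n/σ².
Here τ₀ = 1/60.6 = 0.016502 and τ_data = 16/19.1 = 0.837696, so τ_n = 0.854198.
Rearranging for μ₀: μ₀ = (μ_n·τ_n − τ_data·x̄)/τ₀ = (16.6333·0.854198 − 0.837696·16.5) / 0.016502 = 0.386148/0.016502 ≈ 23.4.

μ₀ = 23.4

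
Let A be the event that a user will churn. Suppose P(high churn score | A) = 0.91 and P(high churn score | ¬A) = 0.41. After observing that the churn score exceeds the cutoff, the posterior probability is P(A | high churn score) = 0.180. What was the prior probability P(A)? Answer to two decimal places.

P(A) = 0.09

Bayes' rule in odds form gives O(A|E) = O(A)·[P(E|A)/P(E|¬A)], hence O(A) = O(A|E)/LR.
Posterior odds = 0.180/(1−0.180) = 0.2195. LR = 0.91/0.41 = 2.2195.
Prior odds = 0.2195/2.2195 = 0.0989, so P(A) = 0.0989/(1+0.0989) ≈ 0.09.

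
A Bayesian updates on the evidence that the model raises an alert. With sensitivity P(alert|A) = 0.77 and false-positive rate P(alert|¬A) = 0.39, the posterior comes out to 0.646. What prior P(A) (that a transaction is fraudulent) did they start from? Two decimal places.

P(A) = 0.48

In odds form, posterior odds = prior odds × likelihood ratio, so prior odds = posterior odds ÷ LR.
Posterior odds = 0.646/(1−0.646) = 1.8249. LR = 0.77/0.39 = 1.9744.
Prior odds = 1.8249/1.9744 = 0.9243, so P(A) = 0.9243/(1+0.9243) ≈ 0.48.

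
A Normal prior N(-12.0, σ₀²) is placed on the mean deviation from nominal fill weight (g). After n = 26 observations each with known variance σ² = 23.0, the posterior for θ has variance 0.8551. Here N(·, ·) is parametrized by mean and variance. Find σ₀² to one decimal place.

σ₀² = 25.6

For the Normal–Normal model with known σ², precisions add: τ_n = τ₀ + n/σ².
So 1/σ₀² = 1/0.8551 − 26/23.0 = 1.169454 − 1.130435 = 0.039019.
Hence σ₀² = 1/0.039019 ≈ 25.6.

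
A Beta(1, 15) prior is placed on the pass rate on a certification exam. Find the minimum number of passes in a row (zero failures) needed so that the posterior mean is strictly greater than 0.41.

k = 10

After k passes and 0 failures the posterior is Beta(1+k, 15), with mean (1+k)/(1+15+k).
Set (1+k)/(16+k) > 0.41 and solve: k > (0.41·16 − 1)/(1 − 0.41) = 9.424.
The smallest integer exceeding 9.424 is 10.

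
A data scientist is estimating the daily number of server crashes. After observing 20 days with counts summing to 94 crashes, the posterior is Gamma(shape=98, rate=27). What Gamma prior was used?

Gamma(shape=4, rate=7)

Gamma–Poisson conjugacy: posterior shape = α + Σxᵢ, posterior rate = β + n.
So α = 98 − 94 = 4 and β = 27 − 20 = 7.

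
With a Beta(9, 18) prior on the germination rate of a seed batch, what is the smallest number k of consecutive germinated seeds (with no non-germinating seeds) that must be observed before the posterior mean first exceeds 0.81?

After k germinated seeds and 0 non-germinating seeds the posterior is Beta(9+k, 18), with mean (9+k)/(9+18+k).
Set (9+k)/(27+k) > 0.81 and solve: k > (0.81·27 − 9)/(1 − 0.81) = 67.737.
The smallest integer exceeding 67.737 is 68.

k = 68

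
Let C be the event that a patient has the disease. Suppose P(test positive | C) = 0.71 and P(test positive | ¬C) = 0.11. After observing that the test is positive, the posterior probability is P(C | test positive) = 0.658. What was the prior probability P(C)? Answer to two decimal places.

P(C) = 0.23

Bayes' rule in odds form gives O(C|E) = O(C)·[P(E|C)/P(E|¬C)], hence O(C) = O(C|E)/LR.
Posterior odds = 0.658/(1−0.658) = 1.9240. LR = 0.71/0.11 = 6.4545.
Prior odds = 1.9240/6.4545 = 0.2981, so P(C) = 0.2981/(1+0.2981) ≈ 0.23.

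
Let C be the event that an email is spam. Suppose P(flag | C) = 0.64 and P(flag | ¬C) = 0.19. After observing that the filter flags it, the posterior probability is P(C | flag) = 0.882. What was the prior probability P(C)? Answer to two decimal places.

P(C) = 0.69

In odds form, posterior odds = prior odds × likelihood ratio, so prior odds = posterior odds ÷ LR.
Posterior odds = 0.882/(1−0.882) = 7.4746. LR = 0.64/0.19 = 3.3684.
Prior odds = 7.4746/3.3684 = 2.2190, so P(C) = 2.2190/(1+2.2190) ≈ 0.69.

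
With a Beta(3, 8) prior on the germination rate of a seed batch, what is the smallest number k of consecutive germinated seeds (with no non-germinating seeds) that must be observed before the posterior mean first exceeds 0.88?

k = 56

After k germinated seeds and 0 non-germinating seeds the posterior is Beta(3+k, 8), with mean (3+k)/(3+8+k).
Set (3+k)/(11+k) > 0.88 and solve: k > (0.88·11 − 3)/(1 − 0.88) = 55.667.
The smallest integer exceeding 55.667 is 56.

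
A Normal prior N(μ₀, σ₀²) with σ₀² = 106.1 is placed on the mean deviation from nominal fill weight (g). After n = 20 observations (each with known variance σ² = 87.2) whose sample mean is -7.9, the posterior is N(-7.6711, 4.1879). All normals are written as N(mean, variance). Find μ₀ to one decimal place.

μ₀ = -2.1

The posterior mean is a precision-weighted average: μ_n = (τ₀μ₀ + τ_data·x̄)/(τ₀+τ_data), with τ₀=1/σ₀² and τ_data=n/σ².
Here τ₀ = 1/106.1 = 0.009425 and τ_data = 20/87.2 = 0.229358, so τ_n = 0.238783.
Rearranging for μ₀: μ₀ = (μ_n·τ_n − τ_data·x̄)/τ₀ = (-7.6711·0.238783 − 0.229358·-7.9) / 0.009425 = -0.019800/0.009425 ≈ -2.1.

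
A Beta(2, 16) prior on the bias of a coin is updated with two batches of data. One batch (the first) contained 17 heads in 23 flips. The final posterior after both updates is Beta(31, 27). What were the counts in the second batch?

12 heads and 5 tails

Because Beta–binomial updating is additive in the counts, the combined data contributed (α_post−α_prior, β_post−β_prior) successes and failures.
Total across both batches: 31−2=29 heads, 27−16=11 tails.
Subtract the first batch: 29−17=12 heads and 11−6=5 tails.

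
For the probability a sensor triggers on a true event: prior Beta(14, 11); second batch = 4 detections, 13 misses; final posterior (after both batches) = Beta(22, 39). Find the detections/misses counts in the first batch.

4 detections and 15 misses

Because Beta–binomial updating is additive in the counts, the combined data contributed (α_post−α_prior, β_post−β_prior) successes and failures.
Total across both batches: 22−14=8 detections, 39−11=28 misses.
Subtract the second batch: 8−4=4 detections and 28−13=15 misses.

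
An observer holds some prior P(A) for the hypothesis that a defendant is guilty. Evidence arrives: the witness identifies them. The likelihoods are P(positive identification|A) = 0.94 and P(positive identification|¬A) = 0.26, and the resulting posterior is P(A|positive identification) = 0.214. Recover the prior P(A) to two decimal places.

P(A) = 0.07

In odds form, posterior odds = prior odds × likelihood ratio, so prior odds = posterior odds ÷ LR.
Posterior odds = 0.214/(1−0.214) = 0.2723. LR = 0.94/0.26 = 3.6154.
Prior odds = 0.2723/3.6154 = 0.0753, so P(A) = 0.0753/(1+0.0753) ≈ 0.07.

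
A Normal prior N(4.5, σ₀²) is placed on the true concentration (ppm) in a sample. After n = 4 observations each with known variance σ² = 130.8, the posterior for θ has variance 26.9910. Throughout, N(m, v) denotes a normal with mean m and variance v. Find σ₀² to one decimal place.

σ₀² = 154.6

Posterior precision equals prior precision plus data precision: 1/σ_n² = 1/σ₀² + n/σ².
So 1/σ₀² = 1/26.9910 − 4/130.8 = 0.037049 − 0.030581 = 0.006468.
Hence σ₀² = 1/0.006468 ≈ 154.6.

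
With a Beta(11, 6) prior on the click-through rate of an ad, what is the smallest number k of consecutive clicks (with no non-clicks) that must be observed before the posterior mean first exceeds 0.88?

k = 34

After k clicks and 0 non-clicks the posterior is Beta(11+k, 6), with mean (11+k)/(11+6+k).
Set (11+k)/(17+k) > 0.88 and solve: k > (0.88·17 − 11)/(1 − 0.88) = 33.000.
The smallest integer exceeding 33.000 is 34.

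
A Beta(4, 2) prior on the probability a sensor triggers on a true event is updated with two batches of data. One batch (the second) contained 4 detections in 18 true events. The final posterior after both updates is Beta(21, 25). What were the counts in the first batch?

13 detections and 9 misses

Sequential conjugate updates are equivalent to a single update on the pooled data, so total successes = posterior α − prior α and total failures = posterior β − prior β.
Total across both batches: 21−4=17 detections, 25−2=23 misses.
Subtract the second batch: 17−4=13 detections and 23−14=9 misses.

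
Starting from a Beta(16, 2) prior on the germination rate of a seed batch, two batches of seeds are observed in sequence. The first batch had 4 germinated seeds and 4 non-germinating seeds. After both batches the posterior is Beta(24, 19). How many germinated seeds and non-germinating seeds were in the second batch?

Because Beta–binomial updating is additive in the counts, the combined data contributed (α_post−α_prior, β_post−β_prior) successes and failures.
Total across both batches: 24−16=8 germinated seeds, 19−2=17 non-germinating seeds.
Subtract the first batch: 8−4=4 germinated seeds and 17−4=13 non-germinating seeds.

4 germinated seeds and 13 non-germinating seeds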